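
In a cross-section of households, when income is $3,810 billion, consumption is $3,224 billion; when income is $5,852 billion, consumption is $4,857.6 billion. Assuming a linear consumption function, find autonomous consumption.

a = 176

MPC = ΔC/ΔY = (4857.6 − 3224)/(5852 − 3810) = 1633.6/2042 = 0.8
a = C − MPC·Y = 3224 − 0.8(3810) = 3224 − 3048 = 176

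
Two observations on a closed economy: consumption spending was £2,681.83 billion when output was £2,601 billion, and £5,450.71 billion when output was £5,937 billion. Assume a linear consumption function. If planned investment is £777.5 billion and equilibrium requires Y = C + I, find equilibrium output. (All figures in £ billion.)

MPC = (5450.71 − 2681.83)/(5937 − 2601) = 2768.88/3336 = 0.83
a = 2681.83 − 0.83(2601) = 523
Equilibrium: Y = 523 + 0.83Y + 777.5
0.17Y = 1300.5, so Y = 1300.5/0.17 = 7650

Y = 7650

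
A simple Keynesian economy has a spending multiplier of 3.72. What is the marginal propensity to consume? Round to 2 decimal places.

k = 1/(1 − MPC), so 1 − MPC = 1/k = 1/3.72 = 0.2688
MPC = 1 − 0.2688 = 0.73

MPC = 0.73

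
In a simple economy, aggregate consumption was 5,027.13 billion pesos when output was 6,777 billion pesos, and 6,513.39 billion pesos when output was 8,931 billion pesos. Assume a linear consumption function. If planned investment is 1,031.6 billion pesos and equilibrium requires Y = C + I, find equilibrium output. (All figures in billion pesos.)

Y = 4460

MPC = (6513.39 − 5027.13)/(8931 − 6777) = 1486.26/2154 = 0.69
a = 5027.13 − 0.69(6777) = 351
Equilibrium: Y = 351 + 0.69Y + 1031.6
0.31Y = 1382.6, so Y = 1382.6/0.31 = 4460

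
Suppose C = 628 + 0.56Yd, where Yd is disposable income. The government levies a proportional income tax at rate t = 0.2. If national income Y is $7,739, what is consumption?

Yd = (1 − 0.2)(7739) = 0.8(7739) = 6191.2
C = 628 + 0.56(6191.2) = 628 + 3467.072 = 4095.072

C = 4095.072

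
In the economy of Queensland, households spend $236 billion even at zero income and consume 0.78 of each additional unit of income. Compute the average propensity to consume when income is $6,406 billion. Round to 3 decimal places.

APC = 0.817

C = 236 + 0.78(6406) = 5232.68
APC = C/Y = 5232.68/6406 = 0.817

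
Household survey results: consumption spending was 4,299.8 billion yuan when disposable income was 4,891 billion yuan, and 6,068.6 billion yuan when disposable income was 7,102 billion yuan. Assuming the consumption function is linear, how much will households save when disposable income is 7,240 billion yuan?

MPC = (6068.6 − 4299.8)/(7102 − 4891) = 1768.8/2211 = 0.8
a = 4299.8 − 0.8(4891) = 4299.8 − 3912.8 = 387
C = 387 + 0.8(7240) = 6179
S = 7240 − 6179 = 1061

S = 1061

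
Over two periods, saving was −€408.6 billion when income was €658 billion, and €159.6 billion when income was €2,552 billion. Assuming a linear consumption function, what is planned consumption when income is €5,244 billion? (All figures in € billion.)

MPS = ΔS/ΔY = (159.6 − (-408.6))/(2552 − 658) = 568.2/1894 = 0.3
MPC = 1 − MPS = 0.7
Autonomous saving = -408.6 − 0.3(658) = -606, so a = 606
C = 606 + 0.7(5244) = 606 + 3670.8 = 4276.8

C = 4276.8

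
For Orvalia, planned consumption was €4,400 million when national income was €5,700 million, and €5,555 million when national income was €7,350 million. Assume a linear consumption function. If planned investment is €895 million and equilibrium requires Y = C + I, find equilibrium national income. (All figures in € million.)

MPC = (5555 − 4400)/(7350 − 5700) = 1155/1650 = 0.7
a = 4400 − 0.7(5700) = 410
Equilibrium: Y = 410 + 0.7Y + 895
0.3Y = 1305, so Y = 1305/0.3 = 4350

Y = 4350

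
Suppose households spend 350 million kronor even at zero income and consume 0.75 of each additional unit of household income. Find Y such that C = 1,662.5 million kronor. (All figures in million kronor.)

350 + 0.75Y = 1662.5
0.75Y = 1312.5, so Y = 1312.5/0.75 = 1750

Y = 1750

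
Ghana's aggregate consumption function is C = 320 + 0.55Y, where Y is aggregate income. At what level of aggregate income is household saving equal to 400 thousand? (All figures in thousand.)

S = Y − C = -320 + 0.45Y
-320 + 0.45Y = 400, so 0.45Y = 720 and Y = 1600

Y = 1600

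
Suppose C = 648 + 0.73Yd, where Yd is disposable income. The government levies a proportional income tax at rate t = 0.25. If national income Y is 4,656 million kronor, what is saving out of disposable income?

Yd = (1 − 0.25)(4656) = 0.75(4656) = 3492
C = 648 + 0.73(3492) = 648 + 2549.16 = 3197.16
S = Yd − C = 3492 − 3197.16 = 294.84

S = 294.84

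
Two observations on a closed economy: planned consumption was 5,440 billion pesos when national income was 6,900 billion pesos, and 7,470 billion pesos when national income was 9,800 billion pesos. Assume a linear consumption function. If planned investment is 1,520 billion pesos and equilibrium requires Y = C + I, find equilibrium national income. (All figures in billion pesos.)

Y = 7100

MPC = (7470 − 5440)/(9800 − 6900) = 2030/2900 = 0.7
a = 5440 − 0.7(6900) = 610
Equilibrium: Y = 610 + 0.7Y + 1520
0.3Y = 2130, so Y = 2130/0.3 = 7100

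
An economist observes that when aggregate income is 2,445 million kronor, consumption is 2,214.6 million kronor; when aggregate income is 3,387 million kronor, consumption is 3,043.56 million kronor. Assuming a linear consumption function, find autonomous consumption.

a = 63

MPC = ΔC/ΔY = (3043.56 − 2214.6)/(3387 − 2445) = 828.96/942 = 0.88
a = C − MPC·Y = 2214.6 − 0.88(2445) = 2214.6 − 2151.6 = 63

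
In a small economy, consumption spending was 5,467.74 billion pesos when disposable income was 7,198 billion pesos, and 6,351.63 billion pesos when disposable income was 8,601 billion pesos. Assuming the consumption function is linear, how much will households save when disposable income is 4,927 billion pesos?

S = 889.99

MPC = (6351.63 − 5467.74)/(8601 − 7198) = 883.89/1403 = 0.63
a = 5467.74 − 0.63(7198) = 5467.74 − 4534.74 = 933
C = 933 + 0.63(4927) = 4037.01
S = 4927 − 4037.01 = 889.99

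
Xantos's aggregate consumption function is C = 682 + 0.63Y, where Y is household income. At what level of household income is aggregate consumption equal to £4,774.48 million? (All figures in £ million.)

682 + 0.63Y = 4774.48
0.63Y = 4092.48, so Y = 4092.48/0.63 = 6496

Y = 6496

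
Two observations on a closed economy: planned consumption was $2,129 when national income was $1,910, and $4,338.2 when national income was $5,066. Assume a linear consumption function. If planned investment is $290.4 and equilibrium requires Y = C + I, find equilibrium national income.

Y = 3608

MPC = (4338.2 − 2129)/(5066 − 1910) = 2209.2/3156 = 0.7
a = 2129 − 0.7(1910) = 792
Equilibrium: Y = 792 + 0.7Y + 290.4
0.3Y = 1082.4, so Y = 1082.4/0.3 = 3608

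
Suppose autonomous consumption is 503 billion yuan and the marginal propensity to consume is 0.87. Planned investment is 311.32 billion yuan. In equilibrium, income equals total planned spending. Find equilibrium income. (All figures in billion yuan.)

Y = 6264

Y = C + I = 503 + 0.87Y + 311.32
Y − 0.87Y = 814.32
0.13Y = 814.32, so Y = 814.32/0.13 = 6264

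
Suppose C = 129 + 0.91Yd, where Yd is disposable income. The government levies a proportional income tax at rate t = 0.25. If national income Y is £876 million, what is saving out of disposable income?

Yd = (1 − 0.25)(876) = 0.75(876) = 657
C = 129 + 0.91(657) = 129 + 597.87 = 726.87
S = Yd − C = 657 − 726.87 = -69.87

S = -69.87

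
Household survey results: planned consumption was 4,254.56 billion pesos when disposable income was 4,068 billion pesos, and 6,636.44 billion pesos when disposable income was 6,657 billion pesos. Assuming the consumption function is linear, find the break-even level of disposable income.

MPC = (6636.44 − 4254.56)/(6657 − 4068) = 2381.88/2589 = 0.92
a = 4254.56 − 0.92(4068) = 4254.56 − 3742.56 = 512
Break-even: Y = a/(1−MPC) = 512/0.08 = 6400

Y = 6400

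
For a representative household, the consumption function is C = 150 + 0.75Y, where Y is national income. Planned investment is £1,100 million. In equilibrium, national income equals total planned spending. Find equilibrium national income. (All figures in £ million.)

Y = C + I = 150 + 0.75Y + 1100
Y − 0.75Y = 1250
0.25Y = 1250, so Y = 1250/0.25 = 5000

Y = 5000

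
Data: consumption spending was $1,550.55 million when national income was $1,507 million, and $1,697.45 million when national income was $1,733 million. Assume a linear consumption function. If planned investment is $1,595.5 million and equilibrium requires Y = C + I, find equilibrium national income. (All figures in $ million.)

MPC = (1697.45 − 1550.55)/(1733 − 1507) = 146.9/226 = 0.65
a = 1550.55 − 0.65(1507) = 571
Equilibrium: Y = 571 + 0.65Y + 1595.5
0.35Y = 2166.5, so Y = 2166.5/0.35 = 6190

Y = 6190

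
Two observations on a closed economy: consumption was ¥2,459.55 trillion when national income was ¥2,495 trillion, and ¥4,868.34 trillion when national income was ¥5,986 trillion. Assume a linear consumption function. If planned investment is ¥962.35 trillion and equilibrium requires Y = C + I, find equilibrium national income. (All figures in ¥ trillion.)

Y = 5485

MPC = (4868.34 − 2459.55)/(5986 − 2495) = 2408.79/3491 = 0.69
a = 2459.55 − 0.69(2495) = 738
Equilibrium: Y = 738 + 0.69Y + 962.35
0.31Y = 1700.35, so Y = 1700.35/0.31 = 5485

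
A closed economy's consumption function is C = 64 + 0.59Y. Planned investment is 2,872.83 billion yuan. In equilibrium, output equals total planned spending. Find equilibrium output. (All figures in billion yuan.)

Y = 7163

Y = C + I = 64 + 0.59Y + 2872.83
Y − 0.59Y = 2936.83
0.41Y = 2936.83, so Y = 2936.83/0.41 = 7163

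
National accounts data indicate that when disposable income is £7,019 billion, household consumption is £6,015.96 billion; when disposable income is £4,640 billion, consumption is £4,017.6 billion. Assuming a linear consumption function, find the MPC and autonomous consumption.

MPC = ΔC/ΔY = (6015.96 − 4017.6)/(7019 − 4640) = 1998.36/2379 = 0.84
a = C − MPC·Y = 4017.6 − 0.84(4640) = 4017.6 − 3897.6 = 120

MPC = 0.84; a = 120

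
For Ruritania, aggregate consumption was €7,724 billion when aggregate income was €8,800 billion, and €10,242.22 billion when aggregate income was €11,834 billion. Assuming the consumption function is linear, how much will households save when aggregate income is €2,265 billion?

MPC = (10242.22 − 7724)/(11834 − 8800) = 2518.22/3034 = 0.83
a = 7724 − 0.83(8800) = 7724 − 7304 = 420
C = 420 + 0.83(2265) = 2299.95
S = 2265 − 2299.95 = -34.95

S = -34.95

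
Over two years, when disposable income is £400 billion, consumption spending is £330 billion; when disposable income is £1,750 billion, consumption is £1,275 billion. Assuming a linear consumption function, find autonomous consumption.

MPC = ΔC/ΔY = (1275 − 330)/(1750 − 400) = 945/1350 = 0.7
a = C − MPC·Y = 330 − 0.7(400) = 330 − 280 = 50

a = 50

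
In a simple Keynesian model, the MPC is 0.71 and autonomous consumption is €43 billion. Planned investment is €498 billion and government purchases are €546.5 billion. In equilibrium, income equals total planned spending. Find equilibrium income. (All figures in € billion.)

Y = C + I + G = 43 + 0.71Y + 498 + 546.5
Y − 0.71Y = 1087.5
0.29Y = 1087.5, so Y = 1087.5/0.29 = 3750

Y = 3750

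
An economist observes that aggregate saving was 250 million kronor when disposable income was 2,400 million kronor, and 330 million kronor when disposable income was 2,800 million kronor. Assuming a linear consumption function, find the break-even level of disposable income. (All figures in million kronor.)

Y = 1150

MPS = ΔS/ΔY = (330 − 250)/(2800 − 2400) = 80/400 = 0.2
MPC = 1 − MPS = 0.8
From S(2400) = 250: −a + 0.2(2400) = 250, so a = 480 − 250 = 230
Break-even (S = 0): Y = a/MPS = 230/0.2 = 1150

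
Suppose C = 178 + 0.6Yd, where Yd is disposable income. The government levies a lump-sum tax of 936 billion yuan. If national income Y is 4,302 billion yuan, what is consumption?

Yd = Y − T = 4302 − 936 = 3366
C = 178 + 0.6(3366) = 178 + 2019.6 = 2197.6

C = 2197.6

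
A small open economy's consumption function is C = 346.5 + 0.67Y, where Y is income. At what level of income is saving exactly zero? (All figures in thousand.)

At break-even, C = Y: 346.5 + 0.67Y = Y
0.33Y = 346.5, so Y = 346.5/0.33 = 1050

Y = 1050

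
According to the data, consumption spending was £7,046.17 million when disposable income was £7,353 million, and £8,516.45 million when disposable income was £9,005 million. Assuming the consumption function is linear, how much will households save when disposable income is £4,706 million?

MPC = (8516.45 − 7046.17)/(9005 − 7353) = 1470.28/1652 = 0.89
a = 7046.17 − 0.89(7353) = 7046.17 − 6544.17 = 502
C = 502 + 0.89(4706) = 4690.34
S = 4706 − 4690.34 = 15.66

S = 15.66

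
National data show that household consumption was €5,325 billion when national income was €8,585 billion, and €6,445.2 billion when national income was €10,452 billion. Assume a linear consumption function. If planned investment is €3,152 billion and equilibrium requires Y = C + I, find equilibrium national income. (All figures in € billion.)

MPC = (6445.2 − 5325)/(10452 − 8585) = 1120.2/1867 = 0.6
a = 5325 − 0.6(8585) = 174
Equilibrium: Y = 174 + 0.6Y + 3152
0.4Y = 3326, so Y = 3326/0.4 = 8315

Y = 8315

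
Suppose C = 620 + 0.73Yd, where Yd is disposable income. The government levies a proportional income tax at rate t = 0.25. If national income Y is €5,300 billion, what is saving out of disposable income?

Yd = (1 − 0.25)(5300) = 0.75(5300) = 3975
C = 620 + 0.73(3975) = 620 + 2901.75 = 3521.75
S = Yd − C = 3975 − 3521.75 = 453.25

S = 453.25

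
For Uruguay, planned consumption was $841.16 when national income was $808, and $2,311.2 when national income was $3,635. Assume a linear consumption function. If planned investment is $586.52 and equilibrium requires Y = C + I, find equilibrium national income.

MPC = (2311.2 − 841.16)/(3635 − 808) = 1470.04/2827 = 0.52
a = 841.16 − 0.52(808) = 421
Equilibrium: Y = 421 + 0.52Y + 586.52
0.48Y = 1007.52, so Y = 1007.52/0.48 = 2099

Y = 2099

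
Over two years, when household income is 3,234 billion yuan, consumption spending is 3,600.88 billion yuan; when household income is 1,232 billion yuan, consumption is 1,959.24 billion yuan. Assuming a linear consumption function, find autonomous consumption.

a = 949

MPC = ΔC/ΔY = (3600.88 − 1959.24)/(3234 − 1232) = 1641.64/2002 = 0.82
a = C − MPC·Y = 1959.24 − 0.82(1232) = 1959.24 − 1010.24 = 949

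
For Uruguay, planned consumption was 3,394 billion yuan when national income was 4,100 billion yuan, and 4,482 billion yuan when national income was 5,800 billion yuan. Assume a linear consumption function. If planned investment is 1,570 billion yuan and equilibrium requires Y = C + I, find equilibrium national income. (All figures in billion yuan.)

MPC = (4482 − 3394)/(5800 − 4100) = 1088/1700 = 0.64
a = 3394 − 0.64(4100) = 770
Equilibrium: Y = 770 + 0.64Y + 1570
0.36Y = 2340, so Y = 2340/0.36 = 6500

Y = 6500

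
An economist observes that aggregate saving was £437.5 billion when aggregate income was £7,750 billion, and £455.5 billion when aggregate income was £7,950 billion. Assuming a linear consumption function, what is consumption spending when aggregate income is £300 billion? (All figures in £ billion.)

MPS = ΔS/ΔY = (455.5 − 437.5)/(7950 − 7750) = 18/200 = 0.09
MPC = 1 − MPS = 0.91
Autonomous saving = 437.5 − 0.09(7750) = -260, so a = 260
C = 260 + 0.91(300) = 260 + 273 = 533

C = 533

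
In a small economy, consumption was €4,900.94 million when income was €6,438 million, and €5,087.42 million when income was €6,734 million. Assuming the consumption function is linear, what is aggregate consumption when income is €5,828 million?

MPC = (5087.42 − 4900.94)/(6734 − 6438) = 186.48/296 = 0.63
a = 4900.94 − 0.63(6438) = 4900.94 − 4055.94 = 845
C = 845 + 0.63(5828) = 845 + 3671.64 = 4516.64

C = 4516.64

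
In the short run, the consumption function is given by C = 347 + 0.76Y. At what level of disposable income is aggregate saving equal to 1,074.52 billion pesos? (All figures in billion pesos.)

Y = 5923

S = Y − C = -347 + 0.24Y
-347 + 0.24Y = 1074.52, so 0.24Y = 1421.52 and Y = 5923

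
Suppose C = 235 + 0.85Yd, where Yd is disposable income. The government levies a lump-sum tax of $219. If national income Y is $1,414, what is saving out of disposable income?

Yd = Y − T = 1414 − 219 = 1195
C = 235 + 0.85(1195) = 235 + 1015.75 = 1250.75
S = Yd − C = 1195 − 1250.75 = -55.75

S = -55.75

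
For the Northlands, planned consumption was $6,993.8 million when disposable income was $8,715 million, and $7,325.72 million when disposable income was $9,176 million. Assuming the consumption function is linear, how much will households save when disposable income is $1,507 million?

MPC = (7325.72 − 6993.8)/(9176 − 8715) = 331.92/461 = 0.72
a = 6993.8 − 0.72(8715) = 6993.8 − 6274.8 = 719
C = 719 + 0.72(1507) = 1804.04
S = 1507 − 1804.04 = -297.04

S = -297.04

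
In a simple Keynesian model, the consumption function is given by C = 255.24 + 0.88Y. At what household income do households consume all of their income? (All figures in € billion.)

At break-even, C = Y: 255.24 + 0.88Y = Y
0.12Y = 255.24, so Y = 255.24/0.12 = 2127

Y = 2127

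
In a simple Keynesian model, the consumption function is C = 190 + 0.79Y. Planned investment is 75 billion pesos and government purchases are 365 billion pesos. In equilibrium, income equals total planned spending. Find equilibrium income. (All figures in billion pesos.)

Y = 3000

Y = C + I + G = 190 + 0.79Y + 75 + 365
Y − 0.79Y = 630
0.21Y = 630, so Y = 630/0.21 = 3000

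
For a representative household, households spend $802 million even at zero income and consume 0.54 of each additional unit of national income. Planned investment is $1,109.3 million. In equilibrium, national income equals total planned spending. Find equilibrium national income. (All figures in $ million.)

Y = C + I = 802 + 0.54Y + 1109.3
Y − 0.54Y = 1911.3
0.46Y = 1911.3, so Y = 1911.3/0.46 = 4155

Y = 4155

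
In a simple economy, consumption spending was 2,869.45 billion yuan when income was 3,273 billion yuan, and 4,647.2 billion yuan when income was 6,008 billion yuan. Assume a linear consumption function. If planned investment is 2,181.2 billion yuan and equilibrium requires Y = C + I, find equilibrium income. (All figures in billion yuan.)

Y = 8352

MPC = (4647.2 − 2869.45)/(6008 − 3273) = 1777.75/2735 = 0.65
a = 2869.45 − 0.65(3273) = 742
Equilibrium: Y = 742 + 0.65Y + 2181.2
0.35Y = 2923.2, so Y = 2923.2/0.35 = 8352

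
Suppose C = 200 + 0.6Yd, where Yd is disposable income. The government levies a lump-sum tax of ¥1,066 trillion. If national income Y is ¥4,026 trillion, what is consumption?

Yd = Y − T = 4026 − 1066 = 2960
C = 200 + 0.6(2960) = 200 + 1776 = 1976

C = 1976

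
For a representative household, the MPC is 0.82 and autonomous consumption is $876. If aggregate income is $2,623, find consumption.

C = 3026.86

C = 876 + 0.82(2623) = 876 + 2150.86 = 3026.86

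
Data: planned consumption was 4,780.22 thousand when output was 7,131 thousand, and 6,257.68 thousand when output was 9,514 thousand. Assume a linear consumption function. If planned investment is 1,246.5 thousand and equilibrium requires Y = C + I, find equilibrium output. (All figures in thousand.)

MPC = (6257.68 − 4780.22)/(9514 − 7131) = 1477.46/2383 = 0.62
a = 4780.22 − 0.62(7131) = 359
Equilibrium: Y = 359 + 0.62Y + 1246.5
0.38Y = 1605.5, so Y = 1605.5/0.38 = 4225

Y = 4225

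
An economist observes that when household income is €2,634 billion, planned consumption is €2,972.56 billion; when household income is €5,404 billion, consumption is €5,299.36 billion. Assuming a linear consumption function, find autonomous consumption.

MPC = ΔC/ΔY = (5299.36 − 2972.56)/(5404 − 2634) = 2326.8/2770 = 0.84
a = C − MPC·Y = 2972.56 − 0.84(2634) = 2972.56 − 2212.56 = 760

a = 760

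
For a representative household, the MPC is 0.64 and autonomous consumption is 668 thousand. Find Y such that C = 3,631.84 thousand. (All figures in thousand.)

Y = 4631

668 + 0.64Y = 3631.84
0.64Y = 2963.84, so Y = 2963.84/0.64 = 4631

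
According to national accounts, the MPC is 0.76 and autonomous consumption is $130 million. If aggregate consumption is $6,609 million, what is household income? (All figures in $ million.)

130 + 0.76Y = 6609
0.76Y = 6479, so Y = 6479/0.76 = 8525

Y = 8525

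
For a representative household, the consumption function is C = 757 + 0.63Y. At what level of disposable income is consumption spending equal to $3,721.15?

Y = 4705

757 + 0.63Y = 3721.15
0.63Y = 2964.15, so Y = 2964.15/0.63 = 4705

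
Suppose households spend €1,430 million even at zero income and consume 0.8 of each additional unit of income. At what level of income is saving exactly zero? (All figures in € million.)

Y = 7150

At break-even, C = Y: 1430 + 0.8Y = Y
0.2Y = 1430, so Y = 1430/0.2 = 7150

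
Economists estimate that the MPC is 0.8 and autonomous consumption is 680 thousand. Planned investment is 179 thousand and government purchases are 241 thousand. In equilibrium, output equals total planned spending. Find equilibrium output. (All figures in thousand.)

Y = C + I + G = 680 + 0.8Y + 179 + 241
Y − 0.8Y = 1100
0.2Y = 1100, so Y = 1100/0.2 = 5500

Y = 5500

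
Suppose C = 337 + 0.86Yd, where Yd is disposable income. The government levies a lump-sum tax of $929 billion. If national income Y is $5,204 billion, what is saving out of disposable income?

S = 261.5

Yd = Y − T = 5204 − 929 = 4275
C = 337 + 0.86(4275) = 337 + 3676.5 = 4013.5
S = Yd − C = 4275 − 4013.5 = 261.5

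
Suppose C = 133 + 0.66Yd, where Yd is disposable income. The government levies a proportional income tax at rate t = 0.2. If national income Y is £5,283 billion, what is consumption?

C = 2922.424

Yd = (1 − 0.2)(5283) = 0.8(5283) = 4226.4
C = 133 + 0.66(4226.4) = 133 + 2789.424 = 2922.424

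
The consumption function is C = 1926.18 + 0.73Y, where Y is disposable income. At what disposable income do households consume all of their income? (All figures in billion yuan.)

Y = 7134

At break-even, C = Y: 1926.18 + 0.73Y = Y
0.27Y = 1926.18, so Y = 1926.18/0.27 = 7134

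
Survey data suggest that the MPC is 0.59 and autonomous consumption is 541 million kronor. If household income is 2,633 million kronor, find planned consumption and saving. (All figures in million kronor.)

C = 2094.47; S = 538.53

C = 541 + 0.59(2633) = 541 + 1553.47 = 2094.47
S = Y − C = 2633 − 2094.47 = 538.53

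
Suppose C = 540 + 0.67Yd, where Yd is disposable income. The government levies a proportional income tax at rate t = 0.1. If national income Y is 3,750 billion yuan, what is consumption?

C = 2801.25

Yd = (1 − 0.1)(3750) = 0.9(3750) = 3375
C = 540 + 0.67(3375) = 540 + 2261.25 = 2801.25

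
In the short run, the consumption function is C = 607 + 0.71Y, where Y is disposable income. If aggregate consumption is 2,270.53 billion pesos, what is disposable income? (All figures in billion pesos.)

Y = 2343

607 + 0.71Y = 2270.53
0.71Y = 1663.53, so Y = 1663.53/0.71 = 2343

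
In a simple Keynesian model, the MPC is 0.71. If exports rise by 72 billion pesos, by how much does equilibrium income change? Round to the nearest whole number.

The multiplier is 1/(1 − MPC) = 1/0.29.
ΔY = 72/0.29 = 248.28 ≈ 248

ΔY ≈ 248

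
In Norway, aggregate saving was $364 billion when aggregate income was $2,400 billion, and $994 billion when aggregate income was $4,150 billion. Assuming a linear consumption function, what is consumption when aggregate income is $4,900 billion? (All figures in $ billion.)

C = 3636

MPS = ΔS/ΔY = (994 − 364)/(4150 − 2400) = 630/1750 = 0.36
MPC = 1 − MPS = 0.64
Autonomous saving = 364 − 0.36(2400) = -500, so a = 500
C = 500 + 0.64(4900) = 500 + 3136 = 3636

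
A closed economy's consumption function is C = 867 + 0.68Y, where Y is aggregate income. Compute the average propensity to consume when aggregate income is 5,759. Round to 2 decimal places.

C = 867 + 0.68(5759) = 4783.12
APC = C/Y = 4783.12/5759 = 0.83

APC = 0.83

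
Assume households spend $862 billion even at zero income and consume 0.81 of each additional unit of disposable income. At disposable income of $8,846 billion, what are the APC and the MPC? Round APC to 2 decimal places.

APC = 0.91; MPC = 0.81

MPC = 0.81 (the slope of the consumption function)
C = 862 + 0.81(8846) = 8027.26, so APC = 8027.26/8846 = 0.91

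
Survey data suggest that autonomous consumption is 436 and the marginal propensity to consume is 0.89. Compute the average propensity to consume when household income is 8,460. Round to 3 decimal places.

APC = 0.942

C = 436 + 0.89(8460) = 7965.4
APC = C/Y = 7965.4/8460 = 0.942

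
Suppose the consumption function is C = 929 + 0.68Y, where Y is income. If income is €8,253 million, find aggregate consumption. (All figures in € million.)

C = 929 + 0.68(8253) = 929 + 5612.04 = 6541.04

C = 6541.04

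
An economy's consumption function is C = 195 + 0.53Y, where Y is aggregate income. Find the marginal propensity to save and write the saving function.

MPS = 0.47; S = -195 + 0.47Y

MPS = 1 − MPC = 1 − 0.53 = 0.47
S = Y − C = -195 + 0.47Y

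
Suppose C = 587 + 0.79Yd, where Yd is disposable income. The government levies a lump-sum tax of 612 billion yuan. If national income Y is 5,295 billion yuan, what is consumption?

Yd = Y − T = 5295 − 612 = 4683
C = 587 + 0.79(4683) = 587 + 3699.57 = 4286.57

C = 4286.57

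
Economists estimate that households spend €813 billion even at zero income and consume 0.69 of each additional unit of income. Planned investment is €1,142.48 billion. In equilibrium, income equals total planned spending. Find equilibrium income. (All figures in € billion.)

Y = 6308

Y = C + I = 813 + 0.69Y + 1142.48
Y − 0.69Y = 1955.48
0.31Y = 1955.48, so Y = 1955.48/0.31 = 6308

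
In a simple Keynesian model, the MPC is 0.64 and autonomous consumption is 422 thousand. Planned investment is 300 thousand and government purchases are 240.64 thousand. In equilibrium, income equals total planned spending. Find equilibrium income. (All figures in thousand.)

Y = 2674

Y = C + I + G = 422 + 0.64Y + 300 + 240.64
Y − 0.64Y = 962.64
0.36Y = 962.64, so Y = 962.64/0.36 = 2674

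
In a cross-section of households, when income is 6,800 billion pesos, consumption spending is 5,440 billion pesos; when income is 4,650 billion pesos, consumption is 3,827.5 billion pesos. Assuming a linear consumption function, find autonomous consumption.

MPC = ΔC/ΔY = (5440 − 3827.5)/(6800 − 4650) = 1612.5/2150 = 0.75
a = C − MPC·Y = 3827.5 − 0.75(4650) = 3827.5 − 3487.5 = 340

a = 340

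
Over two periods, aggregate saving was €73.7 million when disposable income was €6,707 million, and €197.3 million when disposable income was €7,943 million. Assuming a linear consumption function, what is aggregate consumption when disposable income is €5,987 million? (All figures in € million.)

MPS = ΔS/ΔY = (197.3 − 73.7)/(7943 − 6707) = 123.6/1236 = 0.1
MPC = 1 − MPS = 0.9
Autonomous saving = 73.7 − 0.1(6707) = -597, so a = 597
C = 597 + 0.9(5987) = 597 + 5388.3 = 5985.3

C = 5985.3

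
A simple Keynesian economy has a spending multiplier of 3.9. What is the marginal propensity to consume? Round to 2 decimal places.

k = 1/(1 − MPC), so 1 − MPC = 1/k = 1/3.9 = 0.2564
MPC = 1 − 0.2564 = 0.74

MPC = 0.74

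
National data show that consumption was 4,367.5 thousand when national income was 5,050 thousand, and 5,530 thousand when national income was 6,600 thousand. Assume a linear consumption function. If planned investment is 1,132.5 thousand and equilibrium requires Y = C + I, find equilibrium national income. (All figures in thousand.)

Y = 6850

MPC = (5530 − 4367.5)/(6600 − 5050) = 1162.5/1550 = 0.75
a = 4367.5 − 0.75(5050) = 580
Equilibrium: Y = 580 + 0.75Y + 1132.5
0.25Y = 1712.5, so Y = 1712.5/0.25 = 6850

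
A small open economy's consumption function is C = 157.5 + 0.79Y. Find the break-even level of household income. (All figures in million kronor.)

At break-even, C = Y: 157.5 + 0.79Y = Y
0.21Y = 157.5, so Y = 157.5/0.21 = 750

Y = 750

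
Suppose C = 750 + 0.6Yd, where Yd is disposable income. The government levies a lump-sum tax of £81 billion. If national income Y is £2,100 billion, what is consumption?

C = 1961.4

Yd = Y − T = 2100 − 81 = 2019
C = 750 + 0.6(2019) = 750 + 1211.4 = 1961.4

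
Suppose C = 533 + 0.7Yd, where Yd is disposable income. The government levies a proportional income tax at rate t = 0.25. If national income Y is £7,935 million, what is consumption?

C = 4698.875

Yd = (1 − 0.25)(7935) = 0.75(7935) = 5951.25
C = 533 + 0.7(5951.25) = 533 + 4165.875 = 4698.875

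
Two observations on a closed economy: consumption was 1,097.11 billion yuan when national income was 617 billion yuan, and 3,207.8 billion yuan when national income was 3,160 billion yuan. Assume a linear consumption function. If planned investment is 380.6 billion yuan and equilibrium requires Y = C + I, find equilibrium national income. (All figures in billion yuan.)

Y = 5680

MPC = (3207.8 − 1097.11)/(3160 − 617) = 2110.69/2543 = 0.83
a = 1097.11 − 0.83(617) = 585
Equilibrium: Y = 585 + 0.83Y + 380.6
0.17Y = 965.6, so Y = 965.6/0.17 = 5680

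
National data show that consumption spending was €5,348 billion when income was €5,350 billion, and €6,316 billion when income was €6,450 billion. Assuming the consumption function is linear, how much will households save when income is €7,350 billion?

MPC = (6316 − 5348)/(6450 − 5350) = 968/1100 = 0.88
a = 5348 − 0.88(5350) = 5348 − 4708 = 640
C = 640 + 0.88(7350) = 7108
S = 7350 − 7108 = 242

S = 242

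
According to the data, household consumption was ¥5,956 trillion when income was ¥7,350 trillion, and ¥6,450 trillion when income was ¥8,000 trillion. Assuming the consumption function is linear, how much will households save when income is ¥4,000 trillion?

S = 590

MPC = (6450 − 5956)/(8000 − 7350) = 494/650 = 0.76
a = 5956 − 0.76(7350) = 5956 − 5586 = 370
C = 370 + 0.76(4000) = 3410
S = 4000 − 3410 = 590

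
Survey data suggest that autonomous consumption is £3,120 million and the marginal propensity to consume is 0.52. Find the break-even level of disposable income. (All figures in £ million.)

Y = 6500

At break-even, C = Y: 3120 + 0.52Y = Y
0.48Y = 3120, so Y = 3120/0.48 = 6500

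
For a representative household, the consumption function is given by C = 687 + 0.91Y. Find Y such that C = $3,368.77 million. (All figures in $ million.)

687 + 0.91Y = 3368.77
0.91Y = 2681.77, so Y = 2681.77/0.91 = 2947

Y = 2947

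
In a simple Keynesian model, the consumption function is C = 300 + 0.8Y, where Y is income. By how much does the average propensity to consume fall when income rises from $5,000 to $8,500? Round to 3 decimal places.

ΔAPC = 0.025

At Y = 5000: C = 300 + 0.8(5000) = 4300, APC = 4300/5000 = 0.8600
At Y = 8500: C = 7100, APC = 7100/8500 = 0.8353
Fall in APC = 0.8600 − 0.8353 = 0.0247 ≈ 0.025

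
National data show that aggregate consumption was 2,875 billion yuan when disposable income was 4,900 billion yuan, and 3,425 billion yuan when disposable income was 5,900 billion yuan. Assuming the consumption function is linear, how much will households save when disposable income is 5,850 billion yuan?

S = 2452.5

MPC = (3425 − 2875)/(5900 − 4900) = 550/1000 = 0.55
a = 2875 − 0.55(4900) = 2875 − 2695 = 180
C = 180 + 0.55(5850) = 3397.5
S = 5850 − 3397.5 = 2452.5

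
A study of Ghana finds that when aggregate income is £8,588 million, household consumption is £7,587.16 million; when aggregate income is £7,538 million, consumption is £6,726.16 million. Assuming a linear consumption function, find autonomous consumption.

a = 545

MPC = ΔC/ΔY = (7587.16 − 6726.16)/(8588 − 7538) = 861/1050 = 0.82
a = C − MPC·Y = 6726.16 − 0.82(7538) = 6726.16 − 6181.16 = 545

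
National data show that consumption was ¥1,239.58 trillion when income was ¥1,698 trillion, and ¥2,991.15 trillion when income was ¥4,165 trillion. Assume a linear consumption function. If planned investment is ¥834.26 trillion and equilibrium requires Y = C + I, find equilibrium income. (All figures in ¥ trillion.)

Y = 2994

MPC = (2991.15 − 1239.58)/(4165 − 1698) = 1751.57/2467 = 0.71
a = 1239.58 − 0.71(1698) = 34
Equilibrium: Y = 34 + 0.71Y + 834.26
0.29Y = 868.26, so Y = 868.26/0.29 = 2994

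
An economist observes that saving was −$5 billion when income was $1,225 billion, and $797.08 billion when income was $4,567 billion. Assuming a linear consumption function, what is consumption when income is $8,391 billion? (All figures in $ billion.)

MPS = ΔS/ΔY = (797.08 − (-5))/(4567 − 1225) = 802.08/3342 = 0.24
MPC = 1 − MPS = 0.76
Autonomous saving = -5 − 0.24(1225) = -299, so a = 299
C = 299 + 0.76(8391) = 299 + 6377.16 = 6676.16

C = 6676.16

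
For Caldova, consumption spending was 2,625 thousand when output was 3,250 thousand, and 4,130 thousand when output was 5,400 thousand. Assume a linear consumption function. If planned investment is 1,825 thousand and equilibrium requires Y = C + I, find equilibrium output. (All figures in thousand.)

Y = 7250

MPC = (4130 − 2625)/(5400 − 3250) = 1505/2150 = 0.7
a = 2625 − 0.7(3250) = 350
Equilibrium: Y = 350 + 0.7Y + 1825
0.3Y = 2175, so Y = 2175/0.3 = 7250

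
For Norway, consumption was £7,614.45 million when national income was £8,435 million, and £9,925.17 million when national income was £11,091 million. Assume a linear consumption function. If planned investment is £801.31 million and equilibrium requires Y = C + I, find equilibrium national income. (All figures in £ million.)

MPC = (9925.17 − 7614.45)/(11091 − 8435) = 2310.72/2656 = 0.87
a = 7614.45 − 0.87(8435) = 276
Equilibrium: Y = 276 + 0.87Y + 801.31
0.13Y = 1077.31, so Y = 1077.31/0.13 = 8287

Y = 8287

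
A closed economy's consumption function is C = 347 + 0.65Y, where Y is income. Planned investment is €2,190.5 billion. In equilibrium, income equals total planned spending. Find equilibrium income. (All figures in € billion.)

Y = 7250

Y = C + I = 347 + 0.65Y + 2190.5
Y − 0.65Y = 2537.5
0.35Y = 2537.5, so Y = 2537.5/0.35 = 7250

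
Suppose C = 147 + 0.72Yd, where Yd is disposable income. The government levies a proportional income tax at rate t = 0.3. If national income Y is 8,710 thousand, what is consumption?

Yd = (1 − 0.3)(8710) = 0.7(8710) = 6097
C = 147 + 0.72(6097) = 147 + 4389.84 = 4536.84

C = 4536.84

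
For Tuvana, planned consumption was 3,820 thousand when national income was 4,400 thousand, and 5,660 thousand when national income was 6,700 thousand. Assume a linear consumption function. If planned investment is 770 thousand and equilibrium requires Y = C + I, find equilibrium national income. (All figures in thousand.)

MPC = (5660 − 3820)/(6700 − 4400) = 1840/2300 = 0.8
a = 3820 − 0.8(4400) = 300
Equilibrium: Y = 300 + 0.8Y + 770
0.2Y = 1070, so Y = 1070/0.2 = 5350

Y = 5350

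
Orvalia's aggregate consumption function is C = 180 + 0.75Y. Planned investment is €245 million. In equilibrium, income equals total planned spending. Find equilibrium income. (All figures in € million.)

Y = C + I = 180 + 0.75Y + 245
Y − 0.75Y = 425
0.25Y = 425, so Y = 425/0.25 = 1700

Y = 1700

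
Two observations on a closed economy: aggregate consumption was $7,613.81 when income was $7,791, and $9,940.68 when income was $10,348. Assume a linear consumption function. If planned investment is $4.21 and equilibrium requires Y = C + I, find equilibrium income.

Y = 5869

MPC = (9940.68 − 7613.81)/(10348 − 7791) = 2326.87/2557 = 0.91
a = 7613.81 − 0.91(7791) = 524
Equilibrium: Y = 524 + 0.91Y + 4.21
0.09Y = 528.21, so Y = 528.21/0.09 = 5869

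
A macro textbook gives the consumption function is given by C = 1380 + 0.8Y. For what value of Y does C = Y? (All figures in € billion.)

Y = 6900

At break-even, C = Y: 1380 + 0.8Y = Y
0.2Y = 1380, so Y = 1380/0.2 = 6900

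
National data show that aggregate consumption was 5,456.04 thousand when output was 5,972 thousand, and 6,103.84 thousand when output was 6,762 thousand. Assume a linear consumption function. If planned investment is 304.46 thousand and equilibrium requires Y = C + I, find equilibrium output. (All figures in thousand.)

MPC = (6103.84 − 5456.04)/(6762 − 5972) = 647.8/790 = 0.82
a = 5456.04 − 0.82(5972) = 559
Equilibrium: Y = 559 + 0.82Y + 304.46
0.18Y = 863.46, so Y = 863.46/0.18 = 4797

Y = 4797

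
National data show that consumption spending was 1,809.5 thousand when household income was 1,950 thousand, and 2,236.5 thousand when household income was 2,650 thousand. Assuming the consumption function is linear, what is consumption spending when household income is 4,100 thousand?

MPC = (2236.5 − 1809.5)/(2650 − 1950) = 427/700 = 0.61
a = 1809.5 − 0.61(1950) = 1809.5 − 1189.5 = 620
C = 620 + 0.61(4100) = 620 + 2501 = 3121

C = 3121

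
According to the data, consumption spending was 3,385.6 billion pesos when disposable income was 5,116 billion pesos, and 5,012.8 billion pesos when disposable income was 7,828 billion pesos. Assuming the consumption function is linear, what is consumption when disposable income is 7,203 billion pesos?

C = 4637.8

MPC = (5012.8 − 3385.6)/(7828 − 5116) = 1627.2/2712 = 0.6
a = 3385.6 − 0.6(5116) = 3385.6 − 3069.6 = 316
C = 316 + 0.6(7203) = 316 + 4321.8 = 4637.8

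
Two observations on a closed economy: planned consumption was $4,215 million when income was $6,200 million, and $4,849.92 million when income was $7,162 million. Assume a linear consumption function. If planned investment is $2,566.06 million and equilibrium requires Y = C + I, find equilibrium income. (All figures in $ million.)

Y = 7909

MPC = (4849.92 − 4215)/(7162 − 6200) = 634.92/962 = 0.66
a = 4215 − 0.66(6200) = 123
Equilibrium: Y = 123 + 0.66Y + 2566.06
0.34Y = 2689.06, so Y = 2689.06/0.34 = 7909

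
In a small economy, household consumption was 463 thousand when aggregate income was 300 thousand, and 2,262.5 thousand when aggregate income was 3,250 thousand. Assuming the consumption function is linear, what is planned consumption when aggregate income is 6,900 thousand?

MPC = (2262.5 − 463)/(3250 − 300) = 1799.5/2950 = 0.61
a = 463 − 0.61(300) = 463 − 183 = 280
C = 280 + 0.61(6900) = 280 + 4209 = 4489

C = 4489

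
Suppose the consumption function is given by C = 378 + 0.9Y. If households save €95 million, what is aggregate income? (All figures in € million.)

Y = 4730

S = Y − C = -378 + 0.1Y
-378 + 0.1Y = 95, so 0.1Y = 473 and Y = 4730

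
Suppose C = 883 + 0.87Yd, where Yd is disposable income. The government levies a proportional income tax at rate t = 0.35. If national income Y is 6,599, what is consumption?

C = 4614.7345

Yd = (1 − 0.35)(6599) = 0.65(6599) = 4289.35
C = 883 + 0.87(4289.35) = 883 + 3731.7345 = 4614.7345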